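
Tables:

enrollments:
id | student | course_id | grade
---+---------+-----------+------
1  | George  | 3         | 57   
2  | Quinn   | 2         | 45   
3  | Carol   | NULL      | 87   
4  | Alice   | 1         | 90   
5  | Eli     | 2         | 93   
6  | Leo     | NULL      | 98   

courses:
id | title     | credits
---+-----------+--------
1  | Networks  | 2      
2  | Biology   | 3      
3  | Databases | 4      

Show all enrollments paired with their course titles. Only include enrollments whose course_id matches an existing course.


INNER JOIN keeps only enrollments rows whose course_id matches an id in courses. Walk through each enrollment:
  - enrollment 1 (George): course_id=3 -> matches Databases
  - enrollment 2 (Quinn): course_id=2 -> matches Biology
  - enrollment 3 (Carol): course_id=NULL, no match -> dropped
  - enrollment 4 (Alice): course_id=1 -> matches Networks
  - enrollment 5 (Eli): course_id=2 -> matches Biology
  - enrollment 6 (Leo): course_id=NULL, no match -> dropped
So 2 of 6 rows are dropped.

SQL:
SELECT a.student, b.title AS course
FROM enrollments a
INNER JOIN courses b ON a.course_id = b.id

Result:
student | course   
--------+----------
George  | Databases
Quinn   | Biology  
Alice   | Networks 
Eli     | Biology  


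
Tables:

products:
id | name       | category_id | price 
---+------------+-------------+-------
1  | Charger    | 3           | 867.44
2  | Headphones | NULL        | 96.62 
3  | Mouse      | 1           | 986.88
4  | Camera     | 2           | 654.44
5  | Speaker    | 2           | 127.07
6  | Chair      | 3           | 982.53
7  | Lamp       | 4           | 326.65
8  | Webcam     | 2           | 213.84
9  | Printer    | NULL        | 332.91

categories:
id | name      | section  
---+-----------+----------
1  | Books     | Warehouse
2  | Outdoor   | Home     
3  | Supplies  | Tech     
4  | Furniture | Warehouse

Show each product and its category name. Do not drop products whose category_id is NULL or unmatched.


LEFT JOIN keeps every row from products (the left table); where category_id has no match in categories, the category columns become NULL. Walk through each product:
  - product 1 (Charger): category_id=3 -> matches Supplies
  - product 2 (Headphones): category_id=NULL, no match -> kept with NULL
  - product 3 (Mouse): category_id=1 -> matches Books
  - product 4 (Camera): category_id=2 -> matches Outdoor
  - product 5 (Speaker): category_id=2 -> matches Outdoor
  - product 6 (Chair): category_id=3 -> matches Supplies
  - product 7 (Lamp): category_id=4 -> matches Furniture
  - product 8 (Webcam): category_id=2 -> matches Outdoor
  - product 9 (Printer): category_id=NULL, no match -> kept with NULL
All 9 rows appear; 2 have NULL category.

SQL:
SELECT a.name, b.name AS category
FROM products a
LEFT JOIN categories b ON a.category_id = b.id

Result:
name       | category 
-----------+----------
Charger    | Supplies 
Headphones | NULL     
Mouse      | Books    
Camera     | Outdoor  
Speaker    | Outdoor  
Chair      | Supplies 
Lamp       | Furniture
Webcam     | Outdoor  
Printer    | NULL     


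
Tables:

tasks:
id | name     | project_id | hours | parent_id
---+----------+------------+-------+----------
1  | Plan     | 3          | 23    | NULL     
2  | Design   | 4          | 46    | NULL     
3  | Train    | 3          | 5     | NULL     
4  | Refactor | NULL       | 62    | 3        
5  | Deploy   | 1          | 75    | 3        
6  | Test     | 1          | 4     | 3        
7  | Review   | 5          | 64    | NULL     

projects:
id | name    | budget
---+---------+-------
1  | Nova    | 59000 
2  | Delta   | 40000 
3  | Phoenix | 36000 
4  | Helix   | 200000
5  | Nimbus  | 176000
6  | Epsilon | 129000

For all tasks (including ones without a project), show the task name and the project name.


LEFT JOIN keeps every row from tasks (the left table); where project_id has no match in projects, the project columns become NULL. Walk through each task:
  - task 1 (Plan): project_id=3 -> matches Phoenix
  - task 2 (Design): project_id=4 -> matches Helix
  - task 3 (Train): project_id=3 -> matches Phoenix
  - task 4 (Refactor): project_id=NULL, no match -> kept with NULL
  - task 5 (Deploy): project_id=1 -> matches Nova
  - task 6 (Test): project_id=1 -> matches Nova
  - task 7 (Review): project_id=5 -> matches Nimbus
All 7 rows appear; 1 has NULL project.

SQL:
SELECT a.name, b.name AS project
FROM tasks a
LEFT JOIN projects b ON a.project_id = b.id

Result:
name     | project
---------+--------
Plan     | Phoenix
Design   | Helix  
Train    | Phoenix
Refactor | NULL   
Deploy   | Nova   
Test     | Nova   
Review   | Nimbus 


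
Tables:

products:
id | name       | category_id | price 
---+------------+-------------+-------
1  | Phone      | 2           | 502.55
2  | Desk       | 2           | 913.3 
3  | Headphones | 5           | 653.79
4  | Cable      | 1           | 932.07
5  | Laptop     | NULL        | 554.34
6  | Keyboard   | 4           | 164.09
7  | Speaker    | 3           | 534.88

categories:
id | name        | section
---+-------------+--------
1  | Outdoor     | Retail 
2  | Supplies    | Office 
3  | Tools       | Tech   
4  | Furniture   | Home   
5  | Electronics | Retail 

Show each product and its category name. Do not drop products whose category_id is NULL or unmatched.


LEFT JOIN keeps every row from products (the left table); where category_id has no match in categories, the category columns become NULL. Walk through each product:
  - product 1 (Phone): category_id=2 -> matches Supplies
  - product 2 (Desk): category_id=2 -> matches Supplies
  - product 3 (Headphones): category_id=5 -> matches Electronics
  - product 4 (Cable): category_id=1 -> matches Outdoor
  - product 5 (Laptop): category_id=NULL, no match -> kept with NULL
  - product 6 (Keyboard): category_id=4 -> matches Furniture
  - product 7 (Speaker): category_id=3 -> matches Tools
All 7 rows appear; 1 has NULL category.

SQL:
SELECT a.name, b.name AS category
FROM products a
LEFT JOIN categories b ON a.category_id = b.id

Result:
name       | category   
-----------+------------
Phone      | Supplies   
Desk       | Supplies   
Headphones | Electronics
Cable      | Outdoor    
Laptop     | NULL       
Keyboard   | Furniture  
Speaker    | Tools      


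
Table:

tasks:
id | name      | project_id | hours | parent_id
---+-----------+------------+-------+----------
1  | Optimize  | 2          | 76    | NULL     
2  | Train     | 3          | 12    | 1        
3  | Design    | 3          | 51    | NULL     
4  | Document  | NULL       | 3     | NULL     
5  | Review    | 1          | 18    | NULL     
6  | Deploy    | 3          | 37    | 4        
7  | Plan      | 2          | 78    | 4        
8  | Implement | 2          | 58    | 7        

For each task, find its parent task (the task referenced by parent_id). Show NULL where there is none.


This is a self-join: tasks is joined to a second copy of itself, matching each row's parent_id to another row's id. Use LEFT JOIN so rows with parent_id=NULL are kept.
  - task 1 (Optimize): parent_id=NULL -> NULL
  - task 2 (Train): parent_id=1 -> Optimize
  - task 3 (Design): parent_id=NULL -> NULL
  - task 4 (Document): parent_id=NULL -> NULL
  - task 5 (Review): parent_id=NULL -> NULL
  - task 6 (Deploy): parent_id=4 -> Document
  - task 7 (Plan): parent_id=4 -> Document
  - task 8 (Implement): parent_id=7 -> Plan

SQL:
SELECT a.name AS item, b.name AS parent
FROM tasks a
LEFT JOIN tasks b ON a.parent_id = b.id

Result:
item      | parent  
----------+---------
Optimize  | NULL    
Train     | Optimize
Design    | NULL    
Document  | NULL    
Review    | NULL    
Deploy    | Document
Plan      | Document
Implement | Plan    


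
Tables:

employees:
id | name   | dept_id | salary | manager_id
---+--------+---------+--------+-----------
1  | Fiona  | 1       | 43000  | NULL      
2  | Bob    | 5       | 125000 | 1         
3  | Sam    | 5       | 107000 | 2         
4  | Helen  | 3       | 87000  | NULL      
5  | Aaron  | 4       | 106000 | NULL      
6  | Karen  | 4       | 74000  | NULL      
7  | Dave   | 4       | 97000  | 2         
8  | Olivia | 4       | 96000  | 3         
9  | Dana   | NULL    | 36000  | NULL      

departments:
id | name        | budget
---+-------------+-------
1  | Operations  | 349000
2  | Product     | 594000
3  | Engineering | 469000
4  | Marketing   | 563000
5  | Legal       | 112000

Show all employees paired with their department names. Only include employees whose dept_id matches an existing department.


INNER JOIN keeps only employees rows whose dept_id matches an id in departments. Walk through each employee:
  - employee 1 (Fiona): dept_id=1 -> matches Operations
  - employee 2 (Bob): dept_id=5 -> matches Legal
  - employee 3 (Sam): dept_id=5 -> matches Legal
  - employee 4 (Helen): dept_id=3 -> matches Engineering
  - employee 5 (Aaron): dept_id=4 -> matches Marketing
  - employee 6 (Karen): dept_id=4 -> matches Marketing
  - employee 7 (Dave): dept_id=4 -> matches Marketing
  - employee 8 (Olivia): dept_id=4 -> matches Marketing
  - employee 9 (Dana): dept_id=NULL, no match -> dropped
So 1 of 9 rows is dropped.

SQL:
SELECT a.name, b.name AS department
FROM employees a
INNER JOIN departments b ON a.dept_id = b.id

Result:
name   | department 
-------+------------
Fiona  | Operations 
Bob    | Legal      
Sam    | Legal      
Helen  | Engineering
Aaron  | Marketing  
Karen  | Marketing  
Dave   | Marketing  
Olivia | Marketing  


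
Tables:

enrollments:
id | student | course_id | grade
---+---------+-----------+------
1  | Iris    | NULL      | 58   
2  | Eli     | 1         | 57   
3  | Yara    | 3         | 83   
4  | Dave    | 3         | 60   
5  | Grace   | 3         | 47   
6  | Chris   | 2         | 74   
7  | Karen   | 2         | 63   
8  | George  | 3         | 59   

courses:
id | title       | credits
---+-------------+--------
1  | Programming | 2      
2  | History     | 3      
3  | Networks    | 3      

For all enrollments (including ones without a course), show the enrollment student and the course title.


LEFT JOIN keeps every row from enrollments (the left table); where course_id has no match in courses, the course columns become NULL. Walk through each enrollment:
  - enrollment 1 (Iris): course_id=NULL, no match -> kept with NULL
  - enrollment 2 (Eli): course_id=1 -> matches Programming
  - enrollment 3 (Yara): course_id=3 -> matches Networks
  - enrollment 4 (Dave): course_id=3 -> matches Networks
  - enrollment 5 (Grace): course_id=3 -> matches Networks
  - enrollment 6 (Chris): course_id=2 -> matches History
  - enrollment 7 (Karen): course_id=2 -> matches History
  - enrollment 8 (George): course_id=3 -> matches Networks
All 8 rows appear; 1 has NULL course.

SQL:
SELECT a.student, b.title AS course
FROM enrollments a
LEFT JOIN courses b ON a.course_id = b.id

Result:
student | course     
--------+------------
Iris    | NULL       
Eli     | Programming
Yara    | Networks   
Dave    | Networks   
Grace   | Networks   
Chris   | History    
Karen   | History    
George  | Networks   


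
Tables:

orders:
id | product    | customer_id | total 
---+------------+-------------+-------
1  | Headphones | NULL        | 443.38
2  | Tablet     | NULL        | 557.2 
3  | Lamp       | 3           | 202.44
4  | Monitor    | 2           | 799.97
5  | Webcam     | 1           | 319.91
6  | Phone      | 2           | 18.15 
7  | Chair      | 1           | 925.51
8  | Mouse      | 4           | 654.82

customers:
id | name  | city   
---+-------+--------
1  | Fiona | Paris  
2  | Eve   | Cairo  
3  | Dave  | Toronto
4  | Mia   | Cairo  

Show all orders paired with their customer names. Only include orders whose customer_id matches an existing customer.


INNER JOIN keeps only orders rows whose customer_id matches an id in customers. Walk through each order:
  - order 1 (Headphones): customer_id=NULL, no match -> dropped
  - order 2 (Tablet): customer_id=NULL, no match -> dropped
  - order 3 (Lamp): customer_id=3 -> matches Dave
  - order 4 (Monitor): customer_id=2 -> matches Eve
  - order 5 (Webcam): customer_id=1 -> matches Fiona
  - order 6 (Phone): customer_id=2 -> matches Eve
  - order 7 (Chair): customer_id=1 -> matches Fiona
  - order 8 (Mouse): customer_id=4 -> matches Mia
So 2 of 8 rows are dropped.

SQL:
SELECT a.product, b.name AS customer
FROM orders a
INNER JOIN customers b ON a.customer_id = b.id

Result:
product | customer
--------+---------
Lamp    | Dave    
Monitor | Eve     
Webcam  | Fiona   
Phone   | Eve     
Chair   | Fiona   
Mouse   | Mia     


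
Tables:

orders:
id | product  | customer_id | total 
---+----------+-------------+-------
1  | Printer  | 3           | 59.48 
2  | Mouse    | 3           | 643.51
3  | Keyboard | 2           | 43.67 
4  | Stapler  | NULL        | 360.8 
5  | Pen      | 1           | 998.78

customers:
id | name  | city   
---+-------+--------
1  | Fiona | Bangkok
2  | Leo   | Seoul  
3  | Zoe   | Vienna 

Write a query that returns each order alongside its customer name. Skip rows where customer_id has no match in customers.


INNER JOIN keeps only orders rows whose customer_id matches an id in customers. Walk through each order:
  - order 1 (Printer): customer_id=3 -> matches Zoe
  - order 2 (Mouse): customer_id=3 -> matches Zoe
  - order 3 (Keyboard): customer_id=2 -> matches Leo
  - order 4 (Stapler): customer_id=NULL, no match -> dropped
  - order 5 (Pen): customer_id=1 -> matches Fiona
So 1 of 5 rows is dropped.

SQL:
SELECT a.product, b.name AS customer
FROM orders a
INNER JOIN customers b ON a.customer_id = b.id

Result:
product  | customer
---------+---------
Printer  | Zoe     
Mouse    | Zoe     
Keyboard | Leo     
Pen      | Fiona   


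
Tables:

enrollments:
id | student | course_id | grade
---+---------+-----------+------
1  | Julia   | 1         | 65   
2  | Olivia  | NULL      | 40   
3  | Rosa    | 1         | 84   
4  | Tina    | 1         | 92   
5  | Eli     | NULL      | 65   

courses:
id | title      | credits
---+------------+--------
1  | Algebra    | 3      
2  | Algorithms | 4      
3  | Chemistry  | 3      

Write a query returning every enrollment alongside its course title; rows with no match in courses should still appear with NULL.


LEFT JOIN keeps every row from enrollments (the left table); where course_id has no match in courses, the course columns become NULL. Walk through each enrollment:
  - enrollment 1 (Julia): course_id=1 -> matches Algebra
  - enrollment 2 (Olivia): course_id=NULL, no match -> kept with NULL
  - enrollment 3 (Rosa): course_id=1 -> matches Algebra
  - enrollment 4 (Tina): course_id=1 -> matches Algebra
  - enrollment 5 (Eli): course_id=NULL, no match -> kept with NULL
All 5 rows appear; 2 have NULL course.

SQL:
SELECT a.student, b.title AS course
FROM enrollments a
LEFT JOIN courses b ON a.course_id = b.id

Result:
student | course 
--------+--------
Julia   | Algebra
Olivia  | NULL   
Rosa    | Algebra
Tina    | Algebra
Eli     | NULL   


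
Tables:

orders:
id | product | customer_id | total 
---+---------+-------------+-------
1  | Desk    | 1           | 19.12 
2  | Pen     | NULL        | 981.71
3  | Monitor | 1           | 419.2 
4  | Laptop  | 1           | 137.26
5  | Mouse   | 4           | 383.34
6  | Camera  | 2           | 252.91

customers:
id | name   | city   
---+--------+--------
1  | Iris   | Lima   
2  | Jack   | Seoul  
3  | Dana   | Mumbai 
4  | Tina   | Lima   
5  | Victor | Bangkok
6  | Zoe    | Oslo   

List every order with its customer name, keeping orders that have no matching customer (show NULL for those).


LEFT JOIN keeps every row from orders (the left table); where customer_id has no match in customers, the customer columns become NULL. Walk through each order:
  - order 1 (Desk): customer_id=1 -> matches Iris
  - order 2 (Pen): customer_id=NULL, no match -> kept with NULL
  - order 3 (Monitor): customer_id=1 -> matches Iris
  - order 4 (Laptop): customer_id=1 -> matches Iris
  - order 5 (Mouse): customer_id=4 -> matches Tina
  - order 6 (Camera): customer_id=2 -> matches Jack
All 6 rows appear; 1 has NULL customer.

SQL:
SELECT a.product, b.name AS customer
FROM orders a
LEFT JOIN customers b ON a.customer_id = b.id

Result:
product | customer
--------+---------
Desk    | Iris    
Pen     | NULL    
Monitor | Iris    
Laptop  | Iris    
Mouse   | Tina    
Camera  | Jack    


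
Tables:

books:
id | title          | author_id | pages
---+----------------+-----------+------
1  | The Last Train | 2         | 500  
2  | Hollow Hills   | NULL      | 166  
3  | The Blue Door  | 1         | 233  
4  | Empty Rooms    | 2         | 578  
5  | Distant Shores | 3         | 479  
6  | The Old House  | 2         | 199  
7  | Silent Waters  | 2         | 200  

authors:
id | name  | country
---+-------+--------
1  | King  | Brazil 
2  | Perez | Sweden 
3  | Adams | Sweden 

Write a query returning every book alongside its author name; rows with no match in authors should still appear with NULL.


LEFT JOIN keeps every row from books (the left table); where author_id has no match in authors, the author columns become NULL. Walk through each book:
  - book 1 (The Last Train): author_id=2 -> matches Perez
  - book 2 (Hollow Hills): author_id=NULL, no match -> kept with NULL
  - book 3 (The Blue Door): author_id=1 -> matches King
  - book 4 (Empty Rooms): author_id=2 -> matches Perez
  - book 5 (Distant Shores): author_id=3 -> matches Adams
  - book 6 (The Old House): author_id=2 -> matches Perez
  - book 7 (Silent Waters): author_id=2 -> matches Perez
All 7 rows appear; 1 has NULL author.

SQL:
SELECT a.title, b.name AS author
FROM books a
LEFT JOIN authors b ON a.author_id = b.id

Result:
title          | author
---------------+-------
The Last Train | Perez 
Hollow Hills   | NULL  
The Blue Door  | King  
Empty Rooms    | Perez 
Distant Shores | Adams 
The Old House  | Perez 
Silent Waters  | Perez 


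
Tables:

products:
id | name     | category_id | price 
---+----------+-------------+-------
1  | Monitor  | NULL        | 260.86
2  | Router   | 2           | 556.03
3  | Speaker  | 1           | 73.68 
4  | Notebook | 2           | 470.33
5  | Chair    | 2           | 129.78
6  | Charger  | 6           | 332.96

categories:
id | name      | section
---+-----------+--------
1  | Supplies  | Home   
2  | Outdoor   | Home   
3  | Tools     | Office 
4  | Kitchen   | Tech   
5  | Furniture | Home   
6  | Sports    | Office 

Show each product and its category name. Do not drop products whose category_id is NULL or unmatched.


LEFT JOIN keeps every row from products (the left table); where category_id has no match in categories, the category columns become NULL. Walk through each product:
  - product 1 (Monitor): category_id=NULL, no match -> kept with NULL
  - product 2 (Router): category_id=2 -> matches Outdoor
  - product 3 (Speaker): category_id=1 -> matches Supplies
  - product 4 (Notebook): category_id=2 -> matches Outdoor
  - product 5 (Chair): category_id=2 -> matches Outdoor
  - product 6 (Charger): category_id=6 -> matches Sports
All 6 rows appear; 1 has NULL category.

SQL:
SELECT a.name, b.name AS category
FROM products a
LEFT JOIN categories b ON a.category_id = b.id

Result:
name     | category
---------+---------
Monitor  | NULL    
Router   | Outdoor 
Speaker  | Supplies
Notebook | Outdoor 
Chair    | Outdoor 
Charger  | Sports  


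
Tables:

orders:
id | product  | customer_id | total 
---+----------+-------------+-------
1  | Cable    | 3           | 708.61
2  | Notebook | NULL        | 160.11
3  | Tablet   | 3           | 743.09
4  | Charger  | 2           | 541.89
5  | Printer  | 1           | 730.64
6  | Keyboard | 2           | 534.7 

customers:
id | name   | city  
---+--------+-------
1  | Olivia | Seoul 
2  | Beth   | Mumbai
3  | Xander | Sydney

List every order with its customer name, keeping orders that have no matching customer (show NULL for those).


LEFT JOIN keeps every row from orders (the left table); where customer_id has no match in customers, the customer columns become NULL. Walk through each order:
  - order 1 (Cable): customer_id=3 -> matches Xander
  - order 2 (Notebook): customer_id=NULL, no match -> kept with NULL
  - order 3 (Tablet): customer_id=3 -> matches Xander
  - order 4 (Charger): customer_id=2 -> matches Beth
  - order 5 (Printer): customer_id=1 -> matches Olivia
  - order 6 (Keyboard): customer_id=2 -> matches Beth
All 6 rows appear; 1 has NULL customer.

SQL:
SELECT a.product, b.name AS customer
FROM orders a
LEFT JOIN customers b ON a.customer_id = b.id

Result:
product  | customer
---------+---------
Cable    | Xander  
Notebook | NULL    
Tablet   | Xander  
Charger  | Beth    
Printer  | Olivia  
Keyboard | Beth    


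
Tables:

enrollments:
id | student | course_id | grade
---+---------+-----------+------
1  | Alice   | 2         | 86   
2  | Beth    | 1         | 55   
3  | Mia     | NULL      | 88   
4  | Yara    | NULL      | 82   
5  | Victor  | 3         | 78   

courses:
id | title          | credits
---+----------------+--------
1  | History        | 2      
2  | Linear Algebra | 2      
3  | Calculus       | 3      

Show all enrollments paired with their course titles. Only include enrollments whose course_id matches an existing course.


INNER JOIN keeps only enrollments rows whose course_id matches an id in courses. Walk through each enrollment:
  - enrollment 1 (Alice): course_id=2 -> matches Linear Algebra
  - enrollment 2 (Beth): course_id=1 -> matches History
  - enrollment 3 (Mia): course_id=NULL, no match -> dropped
  - enrollment 4 (Yara): course_id=NULL, no match -> dropped
  - enrollment 5 (Victor): course_id=3 -> matches Calculus
So 2 of 5 rows are dropped.

SQL:
SELECT a.student, b.title AS course
FROM enrollments a
INNER JOIN courses b ON a.course_id = b.id

Result:
student | course        
--------+---------------
Alice   | Linear Algebra
Beth    | History       
Victor  | Calculus      


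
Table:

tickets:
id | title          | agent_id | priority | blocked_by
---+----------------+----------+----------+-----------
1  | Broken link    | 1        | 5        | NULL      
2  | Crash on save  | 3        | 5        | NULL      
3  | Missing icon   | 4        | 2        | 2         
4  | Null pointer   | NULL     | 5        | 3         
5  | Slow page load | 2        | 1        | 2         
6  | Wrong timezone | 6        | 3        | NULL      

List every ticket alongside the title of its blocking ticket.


This is a self-join: tickets is joined to a second copy of itself, matching each row's blocked_by to another row's id. Use LEFT JOIN so rows with blocked_by=NULL are kept.
  - ticket 1 (Broken link): blocked_by=NULL -> NULL
  - ticket 2 (Crash on save): blocked_by=NULL -> NULL
  - ticket 3 (Missing icon): blocked_by=2 -> Crash on save
  - ticket 4 (Null pointer): blocked_by=3 -> Missing icon
  - ticket 5 (Slow page load): blocked_by=2 -> Crash on save
  - ticket 6 (Wrong timezone): blocked_by=NULL -> NULL

SQL:
SELECT a.title AS item, b.title AS blocked_by
FROM tickets a
LEFT JOIN tickets b ON a.blocked_by = b.id

Result:
item           | blocked_by   
---------------+--------------
Broken link    | NULL         
Crash on save  | NULL         
Missing icon   | Crash on save
Null pointer   | Missing icon 
Slow page load | Crash on save
Wrong timezone | NULL         


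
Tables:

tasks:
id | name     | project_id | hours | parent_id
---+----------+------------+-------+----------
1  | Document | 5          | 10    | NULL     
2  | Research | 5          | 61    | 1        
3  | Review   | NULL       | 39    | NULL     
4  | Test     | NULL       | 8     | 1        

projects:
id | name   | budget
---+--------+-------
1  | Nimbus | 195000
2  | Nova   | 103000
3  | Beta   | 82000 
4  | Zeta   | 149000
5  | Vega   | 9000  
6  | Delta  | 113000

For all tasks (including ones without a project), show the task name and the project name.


LEFT JOIN keeps every row from tasks (the left table); where project_id has no match in projects, the project columns become NULL. Walk through each task:
  - task 1 (Document): project_id=5 -> matches Vega
  - task 2 (Research): project_id=5 -> matches Vega
  - task 3 (Review): project_id=NULL, no match -> kept with NULL
  - task 4 (Test): project_id=NULL, no match -> kept with NULL
All 4 rows appear; 2 have NULL project.

SQL:
SELECT a.name, b.name AS project
FROM tasks a
LEFT JOIN projects b ON a.project_id = b.id

Result:
name     | project
---------+--------
Document | Vega   
Research | Vega   
Review   | NULL   
Test     | NULL   


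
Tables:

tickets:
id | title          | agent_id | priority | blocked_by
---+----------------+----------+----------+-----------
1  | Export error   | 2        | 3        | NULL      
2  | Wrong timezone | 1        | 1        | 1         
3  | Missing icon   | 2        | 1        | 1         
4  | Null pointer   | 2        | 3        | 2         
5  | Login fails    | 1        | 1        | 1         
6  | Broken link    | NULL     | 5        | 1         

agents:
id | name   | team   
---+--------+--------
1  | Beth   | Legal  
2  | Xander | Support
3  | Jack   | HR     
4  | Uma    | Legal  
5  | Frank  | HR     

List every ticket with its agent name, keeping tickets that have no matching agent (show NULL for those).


LEFT JOIN keeps every row from tickets (the left table); where agent_id has no match in agents, the agent columns become NULL. Walk through each ticket:
  - ticket 1 (Export error): agent_id=2 -> matches Xander
  - ticket 2 (Wrong timezone): agent_id=1 -> matches Beth
  - ticket 3 (Missing icon): agent_id=2 -> matches Xander
  - ticket 4 (Null pointer): agent_id=2 -> matches Xander
  - ticket 5 (Login fails): agent_id=1 -> matches Beth
  - ticket 6 (Broken link): agent_id=NULL, no match -> kept with NULL
All 6 rows appear; 1 has NULL agent.

SQL:
SELECT a.title, b.name AS agent
FROM tickets a
LEFT JOIN agents b ON a.agent_id = b.id

Result:
title          | agent 
---------------+-------
Export error   | Xander
Wrong timezone | Beth  
Missing icon   | Xander
Null pointer   | Xander
Login fails    | Beth  
Broken link    | NULL  


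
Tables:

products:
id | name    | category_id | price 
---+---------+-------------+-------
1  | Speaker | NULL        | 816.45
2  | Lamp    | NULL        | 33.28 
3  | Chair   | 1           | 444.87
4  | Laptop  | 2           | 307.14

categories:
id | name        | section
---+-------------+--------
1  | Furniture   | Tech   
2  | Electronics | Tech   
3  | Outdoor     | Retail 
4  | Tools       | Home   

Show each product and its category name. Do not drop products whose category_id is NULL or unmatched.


LEFT JOIN keeps every row from products (the left table); where category_id has no match in categories, the category columns become NULL. Walk through each product:
  - product 1 (Speaker): category_id=NULL, no match -> kept with NULL
  - product 2 (Lamp): category_id=NULL, no match -> kept with NULL
  - product 3 (Chair): category_id=1 -> matches Furniture
  - product 4 (Laptop): category_id=2 -> matches Electronics
All 4 rows appear; 2 have NULL category.

SQL:
SELECT a.name, b.name AS category
FROM products a
LEFT JOIN categories b ON a.category_id = b.id

Result:
name    | category   
--------+------------
Speaker | NULL       
Lamp    | NULL       
Chair   | Furniture  
Laptop  | Electronics


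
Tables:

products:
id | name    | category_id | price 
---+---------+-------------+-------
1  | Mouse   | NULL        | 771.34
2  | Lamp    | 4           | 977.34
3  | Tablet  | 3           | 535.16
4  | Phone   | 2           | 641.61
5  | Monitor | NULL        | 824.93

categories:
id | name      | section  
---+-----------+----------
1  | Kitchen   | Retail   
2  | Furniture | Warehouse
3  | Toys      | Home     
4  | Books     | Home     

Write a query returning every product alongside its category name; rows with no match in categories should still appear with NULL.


LEFT JOIN keeps every row from products (the left table); where category_id has no match in categories, the category columns become NULL. Walk through each product:
  - product 1 (Mouse): category_id=NULL, no match -> kept with NULL
  - product 2 (Lamp): category_id=4 -> matches Books
  - product 3 (Tablet): category_id=3 -> matches Toys
  - product 4 (Phone): category_id=2 -> matches Furniture
  - product 5 (Monitor): category_id=NULL, no match -> kept with NULL
All 5 rows appear; 2 have NULL category.

SQL:
SELECT a.name, b.name AS category
FROM products a
LEFT JOIN categories b ON a.category_id = b.id

Result:
name    | category 
--------+----------
Mouse   | NULL     
Lamp    | Books    
Tablet  | Toys     
Phone   | Furniture
Monitor | NULL     


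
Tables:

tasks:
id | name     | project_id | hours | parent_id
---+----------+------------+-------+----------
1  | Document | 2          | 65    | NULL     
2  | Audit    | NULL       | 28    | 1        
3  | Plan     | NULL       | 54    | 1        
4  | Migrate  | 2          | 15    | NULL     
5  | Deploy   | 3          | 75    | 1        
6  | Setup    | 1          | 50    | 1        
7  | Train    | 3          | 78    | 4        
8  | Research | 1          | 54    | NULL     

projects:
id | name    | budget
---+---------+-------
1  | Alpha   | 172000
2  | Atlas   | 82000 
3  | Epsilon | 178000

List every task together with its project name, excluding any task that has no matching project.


INNER JOIN keeps only tasks rows whose project_id matches an id in projects. Walk through each task:
  - task 1 (Document): project_id=2 -> matches Atlas
  - task 2 (Audit): project_id=NULL, no match -> dropped
  - task 3 (Plan): project_id=NULL, no match -> dropped
  - task 4 (Migrate): project_id=2 -> matches Atlas
  - task 5 (Deploy): project_id=3 -> matches Epsilon
  - task 6 (Setup): project_id=1 -> matches Alpha
  - task 7 (Train): project_id=3 -> matches Epsilon
  - task 8 (Research): project_id=1 -> matches Alpha
So 2 of 8 rows are dropped.

SQL:
SELECT a.name, b.name AS project
FROM tasks a
INNER JOIN projects b ON a.project_id = b.id

Result:
name     | project
---------+--------
Document | Atlas  
Migrate  | Atlas  
Deploy   | Epsilon
Setup    | Alpha  
Train    | Epsilon
Research | Alpha  


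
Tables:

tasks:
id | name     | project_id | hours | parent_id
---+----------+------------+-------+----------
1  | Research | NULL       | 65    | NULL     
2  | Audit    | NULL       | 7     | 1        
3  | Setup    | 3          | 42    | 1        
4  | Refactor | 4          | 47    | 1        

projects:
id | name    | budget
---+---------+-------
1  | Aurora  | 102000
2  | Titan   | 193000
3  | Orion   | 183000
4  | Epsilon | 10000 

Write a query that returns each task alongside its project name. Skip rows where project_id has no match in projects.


INNER JOIN keeps only tasks rows whose project_id matches an id in projects. Walk through each task:
  - task 1 (Research): project_id=NULL, no match -> dropped
  - task 2 (Audit): project_id=NULL, no match -> dropped
  - task 3 (Setup): project_id=3 -> matches Orion
  - task 4 (Refactor): project_id=4 -> matches Epsilon
So 2 of 4 rows are dropped.

SQL:
SELECT a.name, b.name AS project
FROM tasks a
INNER JOIN projects b ON a.project_id = b.id

Result:
name     | project
---------+--------
Setup    | Orion  
Refactor | Epsilon


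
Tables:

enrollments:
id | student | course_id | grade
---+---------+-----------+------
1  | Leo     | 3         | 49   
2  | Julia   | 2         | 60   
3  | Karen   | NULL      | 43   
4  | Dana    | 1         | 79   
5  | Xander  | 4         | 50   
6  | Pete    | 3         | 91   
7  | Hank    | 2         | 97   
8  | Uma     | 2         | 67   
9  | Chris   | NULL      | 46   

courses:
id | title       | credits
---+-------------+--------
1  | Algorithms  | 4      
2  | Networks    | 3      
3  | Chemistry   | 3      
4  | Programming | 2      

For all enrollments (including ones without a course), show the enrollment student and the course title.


LEFT JOIN keeps every row from enrollments (the left table); where course_id has no match in courses, the course columns become NULL. Walk through each enrollment:
  - enrollment 1 (Leo): course_id=3 -> matches Chemistry
  - enrollment 2 (Julia): course_id=2 -> matches Networks
  - enrollment 3 (Karen): course_id=NULL, no match -> kept with NULL
  - enrollment 4 (Dana): course_id=1 -> matches Algorithms
  - enrollment 5 (Xander): course_id=4 -> matches Programming
  - enrollment 6 (Pete): course_id=3 -> matches Chemistry
  - enrollment 7 (Hank): course_id=2 -> matches Networks
  - enrollment 8 (Uma): course_id=2 -> matches Networks
  - enrollment 9 (Chris): course_id=NULL, no match -> kept with NULL
All 9 rows appear; 2 have NULL course.

SQL:
SELECT a.student, b.title AS course
FROM enrollments a
LEFT JOIN courses b ON a.course_id = b.id

Result:
student | course     
--------+------------
Leo     | Chemistry  
Julia   | Networks   
Karen   | NULL       
Dana    | Algorithms 
Xander  | Programming
Pete    | Chemistry  
Hank    | Networks   
Uma     | Networks   
Chris   | NULL       


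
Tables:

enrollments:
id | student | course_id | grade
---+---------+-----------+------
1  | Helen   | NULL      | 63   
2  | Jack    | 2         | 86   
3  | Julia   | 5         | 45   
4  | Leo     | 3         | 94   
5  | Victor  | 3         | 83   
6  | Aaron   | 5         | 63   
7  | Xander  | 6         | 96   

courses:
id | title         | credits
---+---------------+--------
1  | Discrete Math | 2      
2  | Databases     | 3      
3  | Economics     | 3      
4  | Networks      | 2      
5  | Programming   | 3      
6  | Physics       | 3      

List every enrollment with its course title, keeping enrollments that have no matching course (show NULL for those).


LEFT JOIN keeps every row from enrollments (the left table); where course_id has no match in courses, the course columns become NULL. Walk through each enrollment:
  - enrollment 1 (Helen): course_id=NULL, no match -> kept with NULL
  - enrollment 2 (Jack): course_id=2 -> matches Databases
  - enrollment 3 (Julia): course_id=5 -> matches Programming
  - enrollment 4 (Leo): course_id=3 -> matches Economics
  - enrollment 5 (Victor): course_id=3 -> matches Economics
  - enrollment 6 (Aaron): course_id=5 -> matches Programming
  - enrollment 7 (Xander): course_id=6 -> matches Physics
All 7 rows appear; 1 has NULL course.

SQL:
SELECT a.student, b.title AS course
FROM enrollments a
LEFT JOIN courses b ON a.course_id = b.id

Result:
student | course     
--------+------------
Helen   | NULL       
Jack    | Databases  
Julia   | Programming
Leo     | Economics  
Victor  | Economics  
Aaron   | Programming
Xander  | Physics    


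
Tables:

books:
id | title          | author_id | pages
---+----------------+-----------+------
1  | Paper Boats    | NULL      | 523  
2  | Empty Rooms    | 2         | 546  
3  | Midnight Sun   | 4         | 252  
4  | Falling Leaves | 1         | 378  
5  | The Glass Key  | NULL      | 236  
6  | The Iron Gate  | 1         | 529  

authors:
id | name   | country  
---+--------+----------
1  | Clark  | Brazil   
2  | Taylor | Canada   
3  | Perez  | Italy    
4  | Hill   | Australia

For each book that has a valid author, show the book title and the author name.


INNER JOIN keeps only books rows whose author_id matches an id in authors. Walk through each book:
  - book 1 (Paper Boats): author_id=NULL, no match -> dropped
  - book 2 (Empty Rooms): author_id=2 -> matches Taylor
  - book 3 (Midnight Sun): author_id=4 -> matches Hill
  - book 4 (Falling Leaves): author_id=1 -> matches Clark
  - book 5 (The Glass Key): author_id=NULL, no match -> dropped
  - book 6 (The Iron Gate): author_id=1 -> matches Clark
So 2 of 6 rows are dropped.

SQL:
SELECT a.title, b.name AS author
FROM books a
INNER JOIN authors b ON a.author_id = b.id

Result:
title          | author
---------------+-------
Empty Rooms    | Taylor
Midnight Sun   | Hill  
Falling Leaves | Clark 
The Iron Gate  | Clark 


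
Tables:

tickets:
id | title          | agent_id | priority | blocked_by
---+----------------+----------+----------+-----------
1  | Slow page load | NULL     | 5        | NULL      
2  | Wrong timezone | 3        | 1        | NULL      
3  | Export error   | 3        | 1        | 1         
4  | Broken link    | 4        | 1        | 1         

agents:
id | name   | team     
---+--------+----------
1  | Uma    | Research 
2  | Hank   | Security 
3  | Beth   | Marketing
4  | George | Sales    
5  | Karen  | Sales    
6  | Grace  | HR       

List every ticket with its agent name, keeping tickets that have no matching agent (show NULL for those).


LEFT JOIN keeps every row from tickets (the left table); where agent_id has no match in agents, the agent columns become NULL. Walk through each ticket:
  - ticket 1 (Slow page load): agent_id=NULL, no match -> kept with NULL
  - ticket 2 (Wrong timezone): agent_id=3 -> matches Beth
  - ticket 3 (Export error): agent_id=3 -> matches Beth
  - ticket 4 (Broken link): agent_id=4 -> matches George
All 4 rows appear; 1 has NULL agent.

SQL:
SELECT a.title, b.name AS agent
FROM tickets a
LEFT JOIN agents b ON a.agent_id = b.id

Result:
title          | agent 
---------------+-------
Slow page load | NULL  
Wrong timezone | Beth  
Export error   | Beth  
Broken link    | George


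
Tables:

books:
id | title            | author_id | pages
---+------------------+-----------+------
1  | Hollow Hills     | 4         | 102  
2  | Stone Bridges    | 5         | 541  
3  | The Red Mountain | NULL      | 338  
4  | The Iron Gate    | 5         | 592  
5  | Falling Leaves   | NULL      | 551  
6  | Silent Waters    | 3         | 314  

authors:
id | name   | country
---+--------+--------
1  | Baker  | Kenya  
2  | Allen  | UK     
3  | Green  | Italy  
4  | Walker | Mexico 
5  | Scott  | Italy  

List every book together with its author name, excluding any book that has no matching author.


INNER JOIN keeps only books rows whose author_id matches an id in authors. Walk through each book:
  - book 1 (Hollow Hills): author_id=4 -> matches Walker
  - book 2 (Stone Bridges): author_id=5 -> matches Scott
  - book 3 (The Red Mountain): author_id=NULL, no match -> dropped
  - book 4 (The Iron Gate): author_id=5 -> matches Scott
  - book 5 (Falling Leaves): author_id=NULL, no match -> dropped
  - book 6 (Silent Waters): author_id=3 -> matches Green
So 2 of 6 rows are dropped.

SQL:
SELECT a.title, b.name AS author
FROM books a
INNER JOIN authors b ON a.author_id = b.id

Result:
title         | author
--------------+-------
Hollow Hills  | Walker
Stone Bridges | Scott 
The Iron Gate | Scott 
Silent Waters | Green 


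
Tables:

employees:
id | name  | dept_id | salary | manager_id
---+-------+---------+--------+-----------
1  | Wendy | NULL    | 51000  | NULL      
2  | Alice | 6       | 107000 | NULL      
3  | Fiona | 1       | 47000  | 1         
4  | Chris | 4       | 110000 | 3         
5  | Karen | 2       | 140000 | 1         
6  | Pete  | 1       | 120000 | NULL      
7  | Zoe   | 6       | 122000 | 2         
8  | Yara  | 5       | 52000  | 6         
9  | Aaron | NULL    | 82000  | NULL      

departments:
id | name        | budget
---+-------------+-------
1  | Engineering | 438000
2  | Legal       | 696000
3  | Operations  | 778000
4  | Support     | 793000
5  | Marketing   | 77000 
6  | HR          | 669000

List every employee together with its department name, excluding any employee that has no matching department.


INNER JOIN keeps only employees rows whose dept_id matches an id in departments. Walk through each employee:
  - employee 1 (Wendy): dept_id=NULL, no match -> dropped
  - employee 2 (Alice): dept_id=6 -> matches HR
  - employee 3 (Fiona): dept_id=1 -> matches Engineering
  - employee 4 (Chris): dept_id=4 -> matches Support
  - employee 5 (Karen): dept_id=2 -> matches Legal
  - employee 6 (Pete): dept_id=1 -> matches Engineering
  - employee 7 (Zoe): dept_id=6 -> matches HR
  - employee 8 (Yara): dept_id=5 -> matches Marketing
  - employee 9 (Aaron): dept_id=NULL, no match -> dropped
So 2 of 9 rows are dropped.

SQL:
SELECT a.name, b.name AS department
FROM employees a
INNER JOIN departments b ON a.dept_id = b.id

Result:
name  | department 
------+------------
Alice | HR         
Fiona | Engineering
Chris | Support    
Karen | Legal      
Pete  | Engineering
Zoe   | HR         
Yara  | Marketing  
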